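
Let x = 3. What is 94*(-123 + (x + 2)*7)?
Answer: -8272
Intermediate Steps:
94*(-123 + (x + 2)*7) = 94*(-123 + (3 + 2)*7) = 94*(-123 + 5*7) = 94*(-123 + 35) = 94*(-88) = -8272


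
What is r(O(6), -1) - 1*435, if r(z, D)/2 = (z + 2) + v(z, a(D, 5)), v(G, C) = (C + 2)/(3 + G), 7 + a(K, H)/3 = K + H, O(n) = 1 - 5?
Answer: -425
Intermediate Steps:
O(n) = -4
a(K, H) = -21 + 3*H + 3*K (a(K, H) = -21 + 3*(K + H) = -21 + 3*(H + K) = -21 + (3*H + 3*K) = -21 + 3*H + 3*K)
v(G, C) = (2 + C)/(3 + G)
r(z, D) = 4 + 2*z + 2*(-4 + 3*D)/(3 + z) (r(z, D) = 2*((z + 2) + (2 + (-21 + 3*5 + 3*D))/(3 + z)) = 2*((2 + z) + (2 + (-21 + 15 + 3*D))/(3 + z)) = 2*((2 + z) + (2 + (-6 + 3*D))/(3 + z)) = 2*((2 + z) + (-4 + 3*D)/(3 + z)) = 2*(2 + z + (-4 + 3*D)/(3 + z)) = 4 + 2*z + 2*(-4 + 3*D)/(3 + z))
r(O(6), -1) - 1*435 = 2*(-4 + 3*(-1) + (2 - 4)*(3 - 4))/(3 - 4) - 1*435 = 2*(-4 - 3 - 2*(-1))/(-1) - 435 = 2*(-1)*(-4 - 3 + 2) - 435 = 2*(-1)*(-5) - 435 = 10 - 435 = -425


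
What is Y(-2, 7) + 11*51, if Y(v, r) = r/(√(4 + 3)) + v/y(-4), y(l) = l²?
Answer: 4487/8 + √7 ≈ 563.52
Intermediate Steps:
Y(v, r) = v/16 + r*√7/7 (Y(v, r) = r/(√(4 + 3)) + v/((-4)²) = r/(√7) + v/16 = r*(√7/7) + v*(1/16) = r*√7/7 + v/16 = v/16 + r*√7/7)
Y(-2, 7) + 11*51 = ((1/16)*(-2) + (⅐)*7*√7) + 11*51 = (-⅛ + √7) + 561 = 4487/8 + √7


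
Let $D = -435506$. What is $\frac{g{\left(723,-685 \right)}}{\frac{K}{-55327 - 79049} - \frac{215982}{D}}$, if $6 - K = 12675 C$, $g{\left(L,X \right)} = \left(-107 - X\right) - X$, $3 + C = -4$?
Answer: $- \frac{4106262390296}{534449203} \approx -7683.2$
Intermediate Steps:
$C = -7$ ($C = -3 - 4 = -7$)
$g{\left(L,X \right)} = -107 - 2 X$
$K = 88731$ ($K = 6 - 12675 \left(-7\right) = 6 - -88725 = 6 + 88725 = 88731$)
$\frac{g{\left(723,-685 \right)}}{\frac{K}{-55327 - 79049} - \frac{215982}{D}} = \frac{-107 - -1370}{\frac{88731}{-55327 - 79049} - \frac{215982}{-435506}} = \frac{-107 + 1370}{\frac{88731}{-134376} - - \frac{107991}{217753}} = \frac{1263}{88731 \left(- \frac{1}{134376}\right) + \frac{107991}{217753}} = \frac{1263}{- \frac{29577}{44792} + \frac{107991}{217753}} = \frac{1263}{- \frac{1603347609}{9753592376}} = 1263 \left(- \frac{9753592376}{1603347609}\right) = - \frac{4106262390296}{534449203}$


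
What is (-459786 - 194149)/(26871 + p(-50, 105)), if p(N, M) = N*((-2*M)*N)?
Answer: 653935/498129 ≈ 1.3128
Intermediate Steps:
p(N, M) = -2*M*N² (p(N, M) = N*(-2*M*N) = -2*M*N²)
(-459786 - 194149)/(26871 + p(-50, 105)) = (-459786 - 194149)/(26871 - 2*105*(-50)²) = -653935/(26871 - 2*105*2500) = -653935/(26871 - 525000) = -653935/(-498129) = -653935*(-1/498129) = 653935/498129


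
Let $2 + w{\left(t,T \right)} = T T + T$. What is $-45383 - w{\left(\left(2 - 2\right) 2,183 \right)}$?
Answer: $-79053$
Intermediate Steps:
$w{\left(t,T \right)} = -2 + T + T^{2}$ ($w{\left(t,T \right)} = -2 + \left(T T + T\right) = -2 + \left(T^{2} + T\right) = -2 + \left(T + T^{2}\right) = -2 + T + T^{2}$)
$-45383 - w{\left(\left(2 - 2\right) 2,183 \right)} = -45383 - \left(-2 + 183 + 183^{2}\right) = -45383 - \left(-2 + 183 + 33489\right) = -45383 - 33670 = -79053$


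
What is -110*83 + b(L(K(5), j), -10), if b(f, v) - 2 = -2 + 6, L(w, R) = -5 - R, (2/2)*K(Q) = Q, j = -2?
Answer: -9124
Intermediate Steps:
K(Q) = Q
b(f, v) = 6 (b(f, v) = 2 + (-2 + 6) = 2 + 4 = 6)
-110*83 + b(L(K(5), j), -10) = -110*83 + 6 = -9130 + 6 = -9124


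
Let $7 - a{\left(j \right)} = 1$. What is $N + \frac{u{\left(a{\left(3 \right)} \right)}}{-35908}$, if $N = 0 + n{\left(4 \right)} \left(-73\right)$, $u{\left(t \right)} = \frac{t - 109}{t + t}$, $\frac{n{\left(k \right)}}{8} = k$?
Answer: $- \frac{1006572953}{430896} \approx -2336.0$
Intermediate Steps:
$n{\left(k \right)} = 8 k$
$a{\left(j \right)} = 6$ ($a{\left(j \right)} = 7 - 1 = 6$)
$u{\left(t \right)} = \frac{-109 + t}{2 t}$
$N = -2336$ ($N = 0 + 8 \cdot 4 \left(-73\right) = 0 + 32 \left(-73\right) = 0 - 2336 = -2336$)
$N + \frac{u{\left(a{\left(3 \right)} \right)}}{-35908} = -2336 + \frac{\frac{1}{2} \cdot \frac{1}{6} \left(-109 + 6\right)}{-35908} = -2336 + \frac{1}{2} \cdot \frac{1}{6} \left(-103\right) \left(- \frac{1}{35908}\right) = -2336 - - \frac{103}{430896} = -2336 + \frac{103}{430896} = - \frac{1006572953}{430896}$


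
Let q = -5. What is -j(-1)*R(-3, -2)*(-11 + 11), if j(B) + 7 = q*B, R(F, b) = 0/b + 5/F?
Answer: 0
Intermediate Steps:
R(F, b) = 5/F (R(F, b) = 0 + 5/F = 5/F)
j(B) = -7 - 5*B
-j(-1)*R(-3, -2)*(-11 + 11) = -(-7 - 5*(-1))*(5/(-3))*(-11 + 11) = -(-7 + 5)*(5*(-⅓))*0 = -(-2*(-5/3))*0 = -10*0/3 = -1*0 = 0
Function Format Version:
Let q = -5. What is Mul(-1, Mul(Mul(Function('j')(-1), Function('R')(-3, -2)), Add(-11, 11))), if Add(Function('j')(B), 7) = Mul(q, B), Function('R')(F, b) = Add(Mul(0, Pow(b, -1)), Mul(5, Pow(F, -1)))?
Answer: 0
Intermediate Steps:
Function('R')(F, b) = Mul(5, Pow(F, -1)) (Function('R')(F, b) = Add(0, Mul(5, Pow(F, -1))) = Mul(5, Pow(F, -1)))
Function('j')(B) = Add(-7, Mul(-5, B))
Mul(-1, Mul(Mul(Function('j')(-1), Function('R')(-3, -2)), Add(-11, 11))) = Mul(-1, Mul(Mul(Add(-7, Mul(-5, -1)), Mul(5, Pow(-3, -1))), Add(-11, 11))) = Mul(-1, Mul(Mul(Add(-7, 5), Mul(5, Rational(-1, 3))), 0)) = Mul(-1, Mul(Mul(-2, Rational(-5, 3)), 0)) = Mul(-1, Mul(Rational(10, 3), 0)) = Mul(-1, 0) = 0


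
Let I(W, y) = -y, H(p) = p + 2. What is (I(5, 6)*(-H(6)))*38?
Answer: 1824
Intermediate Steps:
H(p) = 2 + p
(I(5, 6)*(-H(6)))*38 = ((-1*6)*(-(2 + 6)))*38 = -(-6)*8*38 = -6*(-8)*38 = 48*38 = 1824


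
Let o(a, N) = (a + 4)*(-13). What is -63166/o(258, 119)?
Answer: 31583/1703 ≈ 18.546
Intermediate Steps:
o(a, N) = -52 - 13*a (o(a, N) = (4 + a)*(-13) = -52 - 13*a)
-63166/o(258, 119) = -63166/(-52 - 13*258) = -63166/(-52 - 3354) = -63166/(-3406) = -63166*(-1)/3406 = -1*(-31583/1703) = 31583/1703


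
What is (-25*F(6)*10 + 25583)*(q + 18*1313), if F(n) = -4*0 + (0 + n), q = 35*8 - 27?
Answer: 575270621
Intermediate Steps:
q = 253 (q = 280 - 27 = 253)
F(n) = n (F(n) = 0 + n = n)
(-25*F(6)*10 + 25583)*(q + 18*1313) = (-25*6*10 + 25583)*(253 + 18*1313) = (-150*10 + 25583)*(253 + 23634) = (-1500 + 25583)*23887 = 24083*23887 = 575270621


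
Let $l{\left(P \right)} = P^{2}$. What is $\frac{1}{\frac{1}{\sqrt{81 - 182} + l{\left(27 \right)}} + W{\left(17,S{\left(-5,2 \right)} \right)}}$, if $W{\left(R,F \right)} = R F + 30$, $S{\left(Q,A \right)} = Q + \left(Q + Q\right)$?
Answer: $\frac{- \sqrt{101} + 729 i}{- 164024 i + 225 \sqrt{101}} \approx -0.0044445 + 3.7346 \cdot 10^{-10} i$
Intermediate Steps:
$S{\left(Q,A \right)} = 3 Q$ ($S{\left(Q,A \right)} = Q + 2 Q = 3 Q$)
$W{\left(R,F \right)} = 30 + F R$ ($W{\left(R,F \right)} = F R + 30 = 30 + F R$)
$\frac{1}{\frac{1}{\sqrt{81 - 182} + l{\left(27 \right)}} + W{\left(17,S{\left(-5,2 \right)} \right)}} = \frac{1}{\frac{1}{\sqrt{81 - 182} + 27^{2}} + \left(30 + 3 \left(-5\right) 17\right)} = \frac{1}{\frac{1}{\sqrt{-101} + 729} + \left(30 - 255\right)} = \frac{1}{\frac{1}{i \sqrt{101} + 729} + \left(30 - 255\right)} = \frac{1}{\frac{1}{729 + i \sqrt{101}} - 225} = \frac{1}{-225 + \frac{1}{729 + i \sqrt{101}}}$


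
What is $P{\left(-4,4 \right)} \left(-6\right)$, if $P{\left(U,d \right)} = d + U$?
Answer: $0$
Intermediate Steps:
$P{\left(U,d \right)} = U + d$
$P{\left(-4,4 \right)} \left(-6\right) = \left(-4 + 4\right) \left(-6\right) = 0 \left(-6\right) = 0$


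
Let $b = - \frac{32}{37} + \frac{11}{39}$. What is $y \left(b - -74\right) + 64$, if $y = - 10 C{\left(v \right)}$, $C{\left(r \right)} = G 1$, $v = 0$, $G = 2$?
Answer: $- \frac{2026468}{1443} \approx -1404.3$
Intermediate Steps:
$C{\left(r \right)} = 2$ ($C{\left(r \right)} = 2 \cdot 1 = 2$)
$b = - \frac{841}{1443}$ ($b = \left(-32\right) \frac{1}{37} + 11 \cdot \frac{1}{39} = - \frac{32}{37} + \frac{11}{39} = - \frac{841}{1443} \approx -0.58281$)
$y = -20$ ($y = \left(-10\right) 2 = -20$)
$y \left(b - -74\right) + 64 = - 20 \left(- \frac{841}{1443} - -74\right) + 64 = - 20 \left(- \frac{841}{1443} + 74\right) + 64 = \left(-20\right) \frac{105941}{1443} + 64 = - \frac{2118820}{1443} + 64 = - \frac{2026468}{1443}$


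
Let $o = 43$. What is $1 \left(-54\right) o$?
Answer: $-2322$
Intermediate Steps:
$1 \left(-54\right) o = 1 \left(-54\right) 43 = \left(-54\right) 43 = -2322$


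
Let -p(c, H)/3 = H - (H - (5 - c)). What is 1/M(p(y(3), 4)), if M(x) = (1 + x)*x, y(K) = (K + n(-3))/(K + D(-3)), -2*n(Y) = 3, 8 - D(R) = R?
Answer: 784/157413 ≈ 0.0049805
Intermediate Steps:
D(R) = 8 - R
n(Y) = -3/2 (n(Y) = -½*3 = -3/2)
y(K) = (-3/2 + K)/(11 + K) (y(K) = (K - 3/2)/(K + (8 - 1*(-3))) = (-3/2 + K)/(K + (8 + 3)) = (-3/2 + K)/(K + 11) = (-3/2 + K)/(11 + K))
p(c, H) = -15 + 3*c (p(c, H) = -3*(H - (H - (5 - c))) = -3*(H - (H + (-5 + c))) = -3*(H - (-5 + H + c)) = -3*(H + (5 - H - c)) = -3*(5 - c) = -15 + 3*c)
M(x) = x*(1 + x)
1/M(p(y(3), 4)) = 1/((-15 + 3*((-3/2 + 3)/(11 + 3)))*(1 + (-15 + 3*((-3/2 + 3)/(11 + 3))))) = 1/((-15 + 3*((3/2)/14))*(1 + (-15 + 3*((3/2)/14)))) = 1/((-15 + 3*((1/14)*(3/2)))*(1 + (-15 + 3*((1/14)*(3/2))))) = 1/((-15 + 3*(3/28))*(1 + (-15 + 3*(3/28)))) = 1/((-15 + 9/28)*(1 + (-15 + 9/28))) = 1/(-411*(1 - 411/28)/28) = 1/(-411/28*(-383/28)) = 1/(157413/784) = 784/157413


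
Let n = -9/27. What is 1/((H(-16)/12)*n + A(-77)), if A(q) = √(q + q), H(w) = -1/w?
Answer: -576/51093505 - 331776*I*√154/51093505 ≈ -1.1273e-5 - 0.080582*I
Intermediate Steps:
A(q) = √2*√q (A(q) = √(2*q) = √2*√q)
n = -⅓ (n = -9*1/27 = -⅓ ≈ -0.33333)
1/((H(-16)/12)*n + A(-77)) = 1/((-1/(-16)/12)*(-⅓) + √2*√(-77)) = 1/((-1*(-1/16)*(1/12))*(-⅓) + √2*(I*√77)) = 1/(((1/16)*(1/12))*(-⅓) + I*√154) = 1/((1/192)*(-⅓) + I*√154) = 1/(-1/576 + I*√154)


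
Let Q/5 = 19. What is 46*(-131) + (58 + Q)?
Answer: -5873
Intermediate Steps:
Q = 95 (Q = 5*19 = 95)
46*(-131) + (58 + Q) = 46*(-131) + (58 + 95) = -6026 + 153 = -5873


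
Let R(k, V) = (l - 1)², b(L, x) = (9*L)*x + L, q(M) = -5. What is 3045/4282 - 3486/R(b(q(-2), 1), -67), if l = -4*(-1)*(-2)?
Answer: -4893469/115614 ≈ -42.326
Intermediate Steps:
l = -8 (l = 4*(-2) = -8)
b(L, x) = L + 9*L*x (b(L, x) = 9*L*x + L = L + 9*L*x)
R(k, V) = 81 (R(k, V) = (-8 - 1)² = (-9)² = 81)
3045/4282 - 3486/R(b(q(-2), 1), -67) = 3045/4282 - 3486/81 = 3045*(1/4282) - 3486*1/81 = 3045/4282 - 1162/27 = -4893469/115614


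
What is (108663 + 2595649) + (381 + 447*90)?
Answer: 2744923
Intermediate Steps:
(108663 + 2595649) + (381 + 447*90) = 2704312 + (381 + 40230) = 2704312 + 40611 = 2744923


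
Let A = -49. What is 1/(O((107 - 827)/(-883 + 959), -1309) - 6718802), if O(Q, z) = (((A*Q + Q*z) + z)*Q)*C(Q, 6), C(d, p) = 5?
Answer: -361/2623099622 ≈ -1.3762e-7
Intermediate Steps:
O(Q, z) = 5*Q*(z - 49*Q + Q*z) (O(Q, z) = (((-49*Q + Q*z) + z)*Q)*5 = ((z - 49*Q + Q*z)*Q)*5 = (Q*(z - 49*Q + Q*z))*5 = 5*Q*(z - 49*Q + Q*z))
1/(O((107 - 827)/(-883 + 959), -1309) - 6718802) = 1/(5*((107 - 827)/(-883 + 959))*(-1309 - 49*(107 - 827)/(-883 + 959) + ((107 - 827)/(-883 + 959))*(-1309)) - 6718802) = 1/(5*(-720/76)*(-1309 - (-35280)/76 - 720/76*(-1309)) - 6718802) = 1/(5*(-720*1/76)*(-1309 - (-35280)/76 - 720*1/76*(-1309)) - 6718802) = 1/(5*(-180/19)*(-1309 - 49*(-180/19) - 180/19*(-1309)) - 6718802) = 1/(5*(-180/19)*(-1309 + 8820/19 + 235620/19) - 6718802) = 1/(5*(-180/19)*(219569/19) - 6718802) = 1/(-197612100/361 - 6718802) = 1/(-2623099622/361) = -361/2623099622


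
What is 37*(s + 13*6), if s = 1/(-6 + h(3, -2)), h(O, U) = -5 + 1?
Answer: 28823/10 ≈ 2882.3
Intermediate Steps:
h(O, U) = -4
s = -1/10 (s = 1/(-6 - 4) = 1/(-10) = -1/10 ≈ -0.10000)
37*(s + 13*6) = 37*(-1/10 + 13*6) = 37*(-1/10 + 78) = 37*(779/10) = 28823/10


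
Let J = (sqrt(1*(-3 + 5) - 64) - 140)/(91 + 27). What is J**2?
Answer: (140 - I*sqrt(62))**2/13924 ≈ 1.4032 - 0.15834*I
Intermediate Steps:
J = -70/59 + I*sqrt(62)/118 (J = (sqrt(1*2 - 64) - 140)/118 = (sqrt(2 - 64) - 140)*(1/118) = (sqrt(-62) - 140)*(1/118) = (I*sqrt(62) - 140)*(1/118) = (-140 + I*sqrt(62))*(1/118) = -70/59 + I*sqrt(62)/118 ≈ -1.1864 + 0.066729*I)
J**2 = (-70/59 + I*sqrt(62)/118)**2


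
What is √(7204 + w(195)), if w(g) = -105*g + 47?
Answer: 2*I*√3306 ≈ 115.0*I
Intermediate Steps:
w(g) = 47 - 105*g
√(7204 + w(195)) = √(7204 + (47 - 105*195)) = √(7204 + (47 - 20475)) = √(7204 - 20428) = √(-13224) = 2*I*√3306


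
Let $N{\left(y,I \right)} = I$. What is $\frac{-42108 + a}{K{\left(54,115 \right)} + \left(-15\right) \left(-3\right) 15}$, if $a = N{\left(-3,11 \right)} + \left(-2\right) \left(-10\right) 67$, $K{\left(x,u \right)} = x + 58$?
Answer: $- \frac{40757}{787} \approx -51.788$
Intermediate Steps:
$K{\left(x,u \right)} = 58 + x$
$a = 1351$ ($a = 11 + \left(-2\right) \left(-10\right) 67 = 11 + 20 \cdot 67 = 11 + 1340 = 1351$)
$\frac{-42108 + a}{K{\left(54,115 \right)} + \left(-15\right) \left(-3\right) 15} = \frac{-42108 + 1351}{\left(58 + 54\right) + \left(-15\right) \left(-3\right) 15} = - \frac{40757}{112 + 45 \cdot 15} = - \frac{40757}{112 + 675} = - \frac{40757}{787}$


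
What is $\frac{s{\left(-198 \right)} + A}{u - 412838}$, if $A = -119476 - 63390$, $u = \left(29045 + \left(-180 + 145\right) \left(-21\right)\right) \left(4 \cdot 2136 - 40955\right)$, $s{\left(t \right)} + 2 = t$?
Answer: $\frac{30511}{160935403} \approx 0.00018959$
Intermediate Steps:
$s{\left(t \right)} = -2 + t$
$u = -965199580$ ($u = \left(29045 - -735\right) \left(8544 - 40955\right) = \left(29045 + 735\right) \left(-32411\right) = 29780 \left(-32411\right) = -965199580$)
$A = -182866$
$\frac{s{\left(-198 \right)} + A}{u - 412838} = \frac{\left(-2 - 198\right) - 182866}{-965199580 - 412838} = \frac{-200 - 182866}{-965612418} = \left(-183066\right) \left(- \frac{1}{965612418}\right) = \frac{30511}{160935403}$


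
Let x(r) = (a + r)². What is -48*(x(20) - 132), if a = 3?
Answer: -19056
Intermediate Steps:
x(r) = (3 + r)²
-48*(x(20) - 132) = -48*((3 + 20)² - 132) = -48*(23² - 132) = -48*(529 - 132) = -48*397 = -19056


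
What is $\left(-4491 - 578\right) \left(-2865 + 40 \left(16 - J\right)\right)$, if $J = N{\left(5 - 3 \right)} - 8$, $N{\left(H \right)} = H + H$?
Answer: $10467485$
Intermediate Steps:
$N{\left(H \right)} = 2 H$
$J = -4$ ($J = 2 \left(5 - 3\right) - 8 = 2 \cdot 2 - 8 = 4 - 8 = -4$)
$\left(-4491 - 578\right) \left(-2865 + 40 \left(16 - J\right)\right) = \left(-4491 - 578\right) \left(-2865 + 40 \left(16 - -4\right)\right) = - 5069 \left(-2865 + 40 \left(16 + 4\right)\right) = - 5069 \left(-2865 + 40 \cdot 20\right) = - 5069 \left(-2865 + 800\right) = \left(-5069\right) \left(-2065\right) = 10467485$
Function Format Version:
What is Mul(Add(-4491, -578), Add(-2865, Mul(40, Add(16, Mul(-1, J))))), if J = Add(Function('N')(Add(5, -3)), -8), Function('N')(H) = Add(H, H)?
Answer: 10467485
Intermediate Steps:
Function('N')(H) = Mul(2, H)
J = -4 (J = Add(Mul(2, Add(5, -3)), -8) = Add(Mul(2, 2), -8) = Add(4, -8) = -4)
Mul(Add(-4491, -578), Add(-2865, Mul(40, Add(16, Mul(-1, J))))) = Mul(Add(-4491, -578), Add(-2865, Mul(40, Add(16, Mul(-1, -4))))) = Mul(-5069, Add(-2865, Mul(40, Add(16, 4)))) = Mul(-5069, Add(-2865, Mul(40, 20))) = Mul(-5069, Add(-2865, 800)) = Mul(-5069, -2065) = 10467485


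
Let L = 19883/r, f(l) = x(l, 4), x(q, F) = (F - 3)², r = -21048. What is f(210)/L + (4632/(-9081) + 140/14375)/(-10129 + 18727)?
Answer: -787503374165726/743874425069625 ≈ -1.0587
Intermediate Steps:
x(q, F) = (-3 + F)²
f(l) = 1 (f(l) = (-3 + 4)² = 1² = 1)
L = -19883/21048 (L = 19883/(-21048) = 19883*(-1/21048) = -19883/21048 ≈ -0.94465)
f(210)/L + (4632/(-9081) + 140/14375)/(-10129 + 18727) = 1/(-19883/21048) + (4632/(-9081) + 140/14375)/(-10129 + 18727) = 1*(-21048/19883) + (4632*(-1/9081) + 140*(1/14375))/8598 = -21048/19883 + (-1544/3027 + 28/2875)*(1/8598) = -21048/19883 - 4354244/8702625*1/8598 = -21048/19883 - 2177122/37412584875 = -787503374165726/743874425069625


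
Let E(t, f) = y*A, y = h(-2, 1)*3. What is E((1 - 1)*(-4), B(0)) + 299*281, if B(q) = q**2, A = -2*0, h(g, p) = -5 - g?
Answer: 84019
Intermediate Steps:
A = 0
y = -9 (y = (-5 - 1*(-2))*3 = (-5 + 2)*3 = -3*3 = -9)
E(t, f) = 0 (E(t, f) = -9*0 = 0)
E((1 - 1)*(-4), B(0)) + 299*281 = 0 + 299*281 = 0 + 84019 = 84019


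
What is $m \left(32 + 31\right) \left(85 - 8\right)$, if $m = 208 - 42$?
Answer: $805266$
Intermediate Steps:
$m = 166$ ($m = 208 - 42 = 166$)
$m \left(32 + 31\right) \left(85 - 8\right) = 166 \left(32 + 31\right) \left(85 - 8\right) = 166 \cdot 63 \cdot 77 = 166 \cdot 4851 = 805266$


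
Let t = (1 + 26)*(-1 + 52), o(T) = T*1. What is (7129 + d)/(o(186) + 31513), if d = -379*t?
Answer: -514754/31699 ≈ -16.239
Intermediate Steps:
o(T) = T
t = 1377 (t = 27*51 = 1377)
d = -521883 (d = -379*1377 = -521883)
(7129 + d)/(o(186) + 31513) = (7129 - 521883)/(186 + 31513) = -514754/31699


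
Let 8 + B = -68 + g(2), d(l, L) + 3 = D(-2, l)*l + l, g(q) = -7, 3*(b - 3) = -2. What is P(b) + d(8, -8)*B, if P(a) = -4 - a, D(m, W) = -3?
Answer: 4712/3 ≈ 1570.7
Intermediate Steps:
b = 7/3 (b = 3 + (⅓)*(-2) = 3 - ⅔ = 7/3 ≈ 2.3333)
d(l, L) = -3 - 2*l (d(l, L) = -3 + (-3*l + l) = -3 - 2*l)
B = -83 (B = -8 + (-68 - 7) = -8 - 75 = -83)
P(b) + d(8, -8)*B = (-4 - 1*7/3) + (-3 - 2*8)*(-83) = (-4 - 7/3) + (-3 - 16)*(-83) = -19/3 - 19*(-83) = -19/3 + 1577 = 4712/3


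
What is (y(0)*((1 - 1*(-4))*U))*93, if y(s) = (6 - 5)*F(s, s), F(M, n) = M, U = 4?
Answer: 0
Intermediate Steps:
y(s) = s (y(s) = (6 - 5)*s = 1*s = s)
(y(0)*((1 - 1*(-4))*U))*93 = (0*((1 - 1*(-4))*4))*93 = (0*((1 + 4)*4))*93 = (0*(5*4))*93 = (0*20)*93 = 0*93 = 0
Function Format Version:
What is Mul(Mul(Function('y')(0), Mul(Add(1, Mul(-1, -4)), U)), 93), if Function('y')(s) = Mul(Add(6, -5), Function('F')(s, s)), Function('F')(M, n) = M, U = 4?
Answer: 0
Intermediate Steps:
Function('y')(s) = s (Function('y')(s) = Mul(Add(6, -5), s) = Mul(1, s) = s)
Mul(Mul(Function('y')(0), Mul(Add(1, Mul(-1, -4)), U)), 93) = Mul(Mul(0, Mul(Add(1, Mul(-1, -4)), 4)), 93) = Mul(Mul(0, Mul(Add(1, 4), 4)), 93) = Mul(Mul(0, Mul(5, 4)), 93) = Mul(Mul(0, 20), 93) = Mul(0, 93) = 0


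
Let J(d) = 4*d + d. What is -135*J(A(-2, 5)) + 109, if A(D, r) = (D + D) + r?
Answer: -566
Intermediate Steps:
A(D, r) = r + 2*D (A(D, r) = 2*D + r = r + 2*D)
J(d) = 5*d
-135*J(A(-2, 5)) + 109 = -675*(5 + 2*(-2)) + 109 = -675*(5 - 4) + 109 = -675 + 109 = -566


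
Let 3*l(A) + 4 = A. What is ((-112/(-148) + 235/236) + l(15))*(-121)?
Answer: -17177281/26196 ≈ -655.72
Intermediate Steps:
l(A) = -4/3 + A/3
((-112/(-148) + 235/236) + l(15))*(-121) = ((-112/(-148) + 235/236) + (-4/3 + (1/3)*15))*(-121) = ((-112*(-1/148) + 235*(1/236)) + (-4/3 + 5))*(-121) = ((28/37 + 235/236) + 11/3)*(-121) = (15303/8732 + 11/3)*(-121) = (141961/26196)*(-121) = -17177281/26196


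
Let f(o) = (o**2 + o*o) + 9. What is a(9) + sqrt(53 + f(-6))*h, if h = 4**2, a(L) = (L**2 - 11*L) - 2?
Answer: -20 + 16*sqrt(134) ≈ 165.21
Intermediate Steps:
f(o) = 9 + 2*o**2 (f(o) = (o**2 + o**2) + 9 = 2*o**2 + 9 = 9 + 2*o**2)
a(L) = -2 + L**2 - 11*L
h = 16
a(9) + sqrt(53 + f(-6))*h = (-2 + 9**2 - 11*9) + sqrt(53 + (9 + 2*(-6)**2))*16 = (-2 + 81 - 99) + sqrt(53 + (9 + 2*36))*16 = -20 + sqrt(53 + (9 + 72))*16 = -20 + sqrt(53 + 81)*16 = -20 + sqrt(134)*16 = -20 + 16*sqrt(134)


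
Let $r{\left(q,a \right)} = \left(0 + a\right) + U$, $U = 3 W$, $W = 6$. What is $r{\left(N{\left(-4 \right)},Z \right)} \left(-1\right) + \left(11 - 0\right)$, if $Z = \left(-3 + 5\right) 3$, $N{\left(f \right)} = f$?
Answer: $-13$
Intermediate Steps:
$U = 18$ ($U = 3 \cdot 6 = 18$)
$Z = 6$ ($Z = 2 \cdot 3 = 6$)
$r{\left(q,a \right)} = 18 + a$ ($r{\left(q,a \right)} = \left(0 + a\right) + 18 = a + 18 = 18 + a$)
$r{\left(N{\left(-4 \right)},Z \right)} \left(-1\right) + \left(11 - 0\right) = \left(18 + 6\right) \left(-1\right) + \left(11 - 0\right) = 24 \left(-1\right) + \left(11 + 0\right) = -24 + 11 = -13$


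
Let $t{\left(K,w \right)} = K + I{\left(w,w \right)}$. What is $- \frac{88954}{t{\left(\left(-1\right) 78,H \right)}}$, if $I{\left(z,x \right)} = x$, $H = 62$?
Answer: $\frac{44477}{8} \approx 5559.6$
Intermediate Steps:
$t{\left(K,w \right)} = K + w$
$- \frac{88954}{t{\left(\left(-1\right) 78,H \right)}} = - \frac{88954}{\left(-1\right) 78 + 62} = - \frac{88954}{-78 + 62} = - \frac{88954}{-16} = \left(-88954\right) \left(- \frac{1}{16}\right) = \frac{44477}{8}$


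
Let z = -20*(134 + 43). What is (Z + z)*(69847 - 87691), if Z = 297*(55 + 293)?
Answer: -1781116704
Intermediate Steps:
Z = 103356 (Z = 297*348 = 103356)
z = -3540 (z = -20*177 = -3540)
(Z + z)*(69847 - 87691) = (103356 - 3540)*(69847 - 87691) = 99816*(-17844) = -1781116704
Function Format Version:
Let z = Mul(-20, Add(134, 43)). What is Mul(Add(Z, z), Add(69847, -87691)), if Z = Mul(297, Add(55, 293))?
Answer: -1781116704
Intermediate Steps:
Z = 103356 (Z = Mul(297, 348) = 103356)
z = -3540 (z = Mul(-20, 177) = -3540)
Mul(Add(Z, z), Add(69847, -87691)) = Mul(Add(103356, -3540), Add(69847, -87691)) = Mul(99816, -17844) = -1781116704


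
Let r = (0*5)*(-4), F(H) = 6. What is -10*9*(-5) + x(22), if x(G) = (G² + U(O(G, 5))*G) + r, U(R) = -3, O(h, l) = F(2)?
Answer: 868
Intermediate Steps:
O(h, l) = 6
r = 0 (r = 0*(-4) = 0)
x(G) = G² - 3*G (x(G) = (G² - 3*G) + 0 = G² - 3*G)
-10*9*(-5) + x(22) = -10*9*(-5) + 22*(-3 + 22) = -90*(-5) + 22*19 = 450 + 418 = 868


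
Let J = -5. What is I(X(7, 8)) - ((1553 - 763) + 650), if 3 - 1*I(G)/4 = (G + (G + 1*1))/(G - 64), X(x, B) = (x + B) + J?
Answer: -12838/9 ≈ -1426.4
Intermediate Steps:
X(x, B) = -5 + B + x (X(x, B) = (x + B) - 5 = (B + x) - 5 = -5 + B + x)
I(G) = 12 - 4*(1 + 2*G)/(-64 + G) (I(G) = 12 - 4*(G + (G + 1*1))/(G - 64) = 12 - 4*(G + (G + 1))/(-64 + G) = 12 - 4*(G + (1 + G))/(-64 + G) = 12 - 4*(1 + 2*G)/(-64 + G))
I(X(7, 8)) - ((1553 - 763) + 650) = 4*(-193 + (-5 + 8 + 7))/(-64 + (-5 + 8 + 7)) - ((1553 - 763) + 650) = 4*(-193 + 10)/(-64 + 10) - (790 + 650) = 4*(-183)/(-54) - 1*1440 = 4*(-1/54)*(-183) - 1440 = 122/9 - 1440 = -12838/9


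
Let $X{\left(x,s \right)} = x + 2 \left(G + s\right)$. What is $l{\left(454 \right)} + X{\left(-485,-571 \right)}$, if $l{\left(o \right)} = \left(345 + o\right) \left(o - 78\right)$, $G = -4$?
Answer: $298789$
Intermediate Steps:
$l{\left(o \right)} = \left(-78 + o\right) \left(345 + o\right)$ ($l{\left(o \right)} = \left(345 + o\right) \left(-78 + o\right) = \left(-78 + o\right) \left(345 + o\right)$)
$X{\left(x,s \right)} = -8 + x + 2 s$ ($X{\left(x,s \right)} = x + 2 \left(-4 + s\right) = x + \left(-8 + 2 s\right) = -8 + x + 2 s$)
$l{\left(454 \right)} + X{\left(-485,-571 \right)} = \left(-26910 + 454^{2} + 267 \cdot 454\right) - 1635 = \left(-26910 + 206116 + 121218\right) - 1635 = 300424 - 1635 = 298789$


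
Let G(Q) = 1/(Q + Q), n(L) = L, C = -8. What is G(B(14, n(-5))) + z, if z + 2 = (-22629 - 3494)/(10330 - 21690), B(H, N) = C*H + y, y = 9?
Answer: 344829/1170080 ≈ 0.29471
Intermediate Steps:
B(H, N) = 9 - 8*H (B(H, N) = -8*H + 9 = 9 - 8*H)
G(Q) = 1/(2*Q)
z = 3403/11360 (z = -2 + (-22629 - 3494)/(10330 - 21690) = -2 - 26123/(-11360) = -2 - 26123*(-1/11360) = -2 + 26123/11360 = 3403/11360 ≈ 0.29956)
G(B(14, n(-5))) + z = 1/(2*(9 - 8*14)) + 3403/11360 = 1/(2*(9 - 112)) + 3403/11360 = (1/2)/(-103) + 3403/11360 = (1/2)*(-1/103) + 3403/11360 = -1/206 + 3403/11360 = 344829/1170080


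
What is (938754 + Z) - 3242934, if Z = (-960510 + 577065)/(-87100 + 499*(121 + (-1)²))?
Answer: -60419824515/26222 ≈ -2.3042e+6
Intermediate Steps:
Z = 383445/26222 (Z = -383445/(-87100 + 499*(121 + 1)) = -383445/(-87100 + 499*122) = -383445/(-87100 + 60878) = -383445/(-26222) = -383445*(-1/26222) = 383445/26222 ≈ 14.623)
(938754 + Z) - 3242934 = (938754 + 383445/26222) - 3242934 = 24616390833/26222 - 3242934 = -60419824515/26222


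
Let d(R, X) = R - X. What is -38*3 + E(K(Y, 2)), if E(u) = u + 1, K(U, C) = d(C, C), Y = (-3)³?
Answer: -113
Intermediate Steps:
Y = -27
K(U, C) = 0 (K(U, C) = C - C = 0)
E(u) = 1 + u
-38*3 + E(K(Y, 2)) = -38*3 + (1 + 0) = -114 + 1 = -113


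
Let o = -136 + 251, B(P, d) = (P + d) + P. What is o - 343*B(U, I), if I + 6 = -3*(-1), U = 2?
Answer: -228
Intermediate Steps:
I = -3 (I = -6 - 3*(-1) = -6 + 3 = -3)
B(P, d) = d + 2*P
o = 115
o - 343*B(U, I) = 115 - 343*(-3 + 2*2) = 115 - 343*(-3 + 4) = 115 - 343*1 = 115 - 343 = -228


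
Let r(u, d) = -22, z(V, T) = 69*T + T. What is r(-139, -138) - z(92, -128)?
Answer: 8938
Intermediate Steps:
z(V, T) = 70*T
r(-139, -138) - z(92, -128) = -22 - 70*(-128) = -22 - 1*(-8960) = -22 + 8960 = 8938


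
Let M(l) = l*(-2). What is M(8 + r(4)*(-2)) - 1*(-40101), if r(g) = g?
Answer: 40101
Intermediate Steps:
M(l) = -2*l
M(8 + r(4)*(-2)) - 1*(-40101) = -2*(8 + 4*(-2)) - 1*(-40101) = -2*(8 - 8) + 40101 = -2*0 + 40101 = 0 + 40101 = 40101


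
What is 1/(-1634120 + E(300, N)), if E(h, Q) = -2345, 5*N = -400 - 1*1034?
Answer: -1/1636465 ≈ -6.1107e-7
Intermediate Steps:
N = -1434/5 (N = (-400 - 1*1034)/5 = (-400 - 1034)/5 = (⅕)*(-1434) = -1434/5 ≈ -286.80)
1/(-1634120 + E(300, N)) = 1/(-1634120 - 2345) = 1/(-1636465) = -1/1636465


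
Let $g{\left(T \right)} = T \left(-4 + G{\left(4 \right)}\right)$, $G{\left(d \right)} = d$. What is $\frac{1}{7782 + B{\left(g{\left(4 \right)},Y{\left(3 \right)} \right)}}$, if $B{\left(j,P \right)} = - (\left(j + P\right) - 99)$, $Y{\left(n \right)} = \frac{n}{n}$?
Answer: $\frac{1}{7880} \approx 0.0001269$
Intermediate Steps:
$Y{\left(n \right)} = 1$
$g{\left(T \right)} = 0$ ($g{\left(T \right)} = T \left(-4 + 4\right) = T 0 = 0$)
$B{\left(j,P \right)} = 99 - P - j$ ($B{\left(j,P \right)} = - (\left(P + j\right) - 99) = - (-99 + P + j) = 99 - P - j$)
$\frac{1}{7782 + B{\left(g{\left(4 \right)},Y{\left(3 \right)} \right)}} = \frac{1}{7782 - -98} = \frac{1}{7782 + \left(99 - 1 + 0\right)} = \frac{1}{7782 + 98} = \frac{1}{7880}$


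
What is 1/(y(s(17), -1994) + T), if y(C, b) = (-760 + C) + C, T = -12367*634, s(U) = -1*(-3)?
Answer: -1/7841432 ≈ -1.2753e-7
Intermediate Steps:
s(U) = 3
T = -7840678
y(C, b) = -760 + 2*C
1/(y(s(17), -1994) + T) = 1/((-760 + 2*3) - 7840678) = 1/((-760 + 6) - 7840678) = 1/(-754 - 7840678) = 1/(-7841432) = -1/7841432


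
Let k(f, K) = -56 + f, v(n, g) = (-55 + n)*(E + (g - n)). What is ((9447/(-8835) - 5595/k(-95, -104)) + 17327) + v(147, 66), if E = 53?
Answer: 6575697721/444695 ≈ 14787.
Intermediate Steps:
v(n, g) = (-55 + n)*(53 + g - n) (v(n, g) = (-55 + n)*(53 + (g - n)) = (-55 + n)*(53 + g - n))
((9447/(-8835) - 5595/k(-95, -104)) + 17327) + v(147, 66) = ((9447/(-8835) - 5595/(-56 - 95)) + 17327) + (-2915 - 1*147**2 - 55*66 + 108*147 + 66*147) = ((9447*(-1/8835) - 5595/(-151)) + 17327) + (-2915 - 1*21609 - 3630 + 15876 + 9702) = ((-3149/2945 - 5595*(-1/151)) + 17327) + (-2915 - 21609 - 3630 + 15876 + 9702) = ((-3149/2945 + 5595/151) + 17327) - 2576 = (16001776/444695 + 17327) - 2576 = 7721232041/444695 - 2576 = 6575697721/444695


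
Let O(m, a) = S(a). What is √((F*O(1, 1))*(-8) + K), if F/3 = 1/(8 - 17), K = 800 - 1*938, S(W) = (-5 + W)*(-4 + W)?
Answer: I*√106 ≈ 10.296*I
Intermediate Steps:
K = -138 (K = 800 - 938 = -138)
O(m, a) = 20 + a² - 9*a
F = -⅓ (F = 3/(8 - 17) = 3/(-9) = 3*(-⅑) = -⅓ ≈ -0.33333)
√((F*O(1, 1))*(-8) + K) = √(-(20 + 1² - 9*1)/3*(-8) - 138) = √(-(20 + 1 - 9)/3*(-8) - 138) = √(-⅓*12*(-8) - 138) = √(-4*(-8) - 138) = √(32 - 138) = √(-106) = I*√106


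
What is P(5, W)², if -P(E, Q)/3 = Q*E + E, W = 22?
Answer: 119025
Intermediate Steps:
P(E, Q) = -3*E - 3*E*Q (P(E, Q) = -3*(Q*E + E) = -3*(E*Q + E) = -3*(E + E*Q) = -3*E - 3*E*Q)
P(5, W)² = (-3*5*(1 + 22))² = (-3*5*23)² = (-345)² = 119025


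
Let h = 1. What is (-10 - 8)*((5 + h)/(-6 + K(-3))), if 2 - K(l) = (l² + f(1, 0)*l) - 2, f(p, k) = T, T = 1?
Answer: 27/2 ≈ 13.500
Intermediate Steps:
f(p, k) = 1
K(l) = 4 - l - l² (K(l) = 2 - ((l² + 1*l) - 2) = 2 - ((l² + l) - 2) = 2 - ((l + l²) - 2) = 2 - (-2 + l + l²) = 2 + (2 - l - l²) = 4 - l - l²)
(-10 - 8)*((5 + h)/(-6 + K(-3))) = (-10 - 8)*((5 + 1)/(-6 + (4 - 1*(-3) - 1*(-3)²))) = -108/(-6 + (4 + 3 - 1*9)) = -108/(-6 + (4 + 3 - 9)) = -108/(-6 - 2) = -108/(-8) = -108*(-1)/8 = -18*(-¾) = 27/2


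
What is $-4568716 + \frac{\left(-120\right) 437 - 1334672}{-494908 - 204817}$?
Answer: $- \frac{3196843415988}{699725} \approx -4.5687 \cdot 10^{6}$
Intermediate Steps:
$-4568716 + \frac{\left(-120\right) 437 - 1334672}{-494908 - 204817} = -4568716 + \frac{-52440 - 1334672}{-699725} = -4568716 - - \frac{1387112}{699725} = -4568716 + \frac{1387112}{699725} = - \frac{3196843415988}{699725}$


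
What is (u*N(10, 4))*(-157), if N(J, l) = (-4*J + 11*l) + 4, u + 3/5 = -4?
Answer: 28888/5 ≈ 5777.6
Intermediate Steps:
u = -23/5 (u = -⅗ - 4 = -23/5 ≈ -4.6000)
N(J, l) = 4 - 4*J + 11*l
(u*N(10, 4))*(-157) = -23*(4 - 4*10 + 11*4)/5*(-157) = -23*(4 - 40 + 44)/5*(-157) = -23/5*8*(-157) = -184/5*(-157) = 28888/5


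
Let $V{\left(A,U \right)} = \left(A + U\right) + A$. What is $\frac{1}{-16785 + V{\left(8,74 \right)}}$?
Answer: $- \frac{1}{16695} \approx -5.9898 \cdot 10^{-5}$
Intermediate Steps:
$V{\left(A,U \right)} = U + 2 A$
$\frac{1}{-16785 + V{\left(8,74 \right)}} = \frac{1}{-16785 + \left(74 + 2 \cdot 8\right)} = \frac{1}{-16785 + \left(74 + 16\right)} = \frac{1}{-16785 + 90} = \frac{1}{-16695} = - \frac{1}{16695}$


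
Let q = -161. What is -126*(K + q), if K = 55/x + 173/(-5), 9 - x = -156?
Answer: 123018/5 ≈ 24604.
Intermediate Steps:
x = 165 (x = 9 - 1*(-156) = 9 + 156 = 165)
K = -514/15 (K = 55/165 + 173/(-5) = 55*(1/165) + 173*(-⅕) = ⅓ - 173/5 = -514/15 ≈ -34.267)
-126*(K + q) = -126*(-514/15 - 161) = -126*(-2929/15) = 123018/5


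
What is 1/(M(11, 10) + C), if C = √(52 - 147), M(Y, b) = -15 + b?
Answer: -1/24 - I*√95/120 ≈ -0.041667 - 0.081223*I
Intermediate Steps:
C = I*√95 (C = √(-95) = I*√95 ≈ 9.7468*I)
1/(M(11, 10) + C) = 1/((-15 + 10) + I*√95) = 1/(-5 + I*√95)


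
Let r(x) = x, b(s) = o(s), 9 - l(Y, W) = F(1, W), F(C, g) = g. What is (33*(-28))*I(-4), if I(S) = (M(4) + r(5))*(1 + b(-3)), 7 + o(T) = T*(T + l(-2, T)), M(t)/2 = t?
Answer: 396396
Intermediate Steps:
l(Y, W) = 9 - W
M(t) = 2*t
o(T) = -7 + 9*T (o(T) = -7 + T*(T + (9 - T)) = -7 + T*9 = -7 + 9*T)
b(s) = -7 + 9*s
I(S) = -429 (I(S) = (2*4 + 5)*(1 + (-7 + 9*(-3))) = (8 + 5)*(1 + (-7 - 27)) = 13*(1 - 34) = 13*(-33) = -429)
(33*(-28))*I(-4) = (33*(-28))*(-429) = -924*(-429) = 396396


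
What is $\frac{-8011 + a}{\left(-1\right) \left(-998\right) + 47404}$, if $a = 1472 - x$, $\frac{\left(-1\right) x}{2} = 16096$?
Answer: $\frac{8551}{16134} \approx 0.53$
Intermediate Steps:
$x = -32192$ ($x = \left(-2\right) 16096 = -32192$)
$a = 33664$ ($a = 1472 - -32192 = 1472 + 32192 = 33664$)
$\frac{-8011 + a}{\left(-1\right) \left(-998\right) + 47404} = \frac{-8011 + 33664}{\left(-1\right) \left(-998\right) + 47404} = \frac{25653}{998 + 47404} = \frac{25653}{48402} = 25653 \cdot \frac{1}{48402} = \frac{8551}{16134}$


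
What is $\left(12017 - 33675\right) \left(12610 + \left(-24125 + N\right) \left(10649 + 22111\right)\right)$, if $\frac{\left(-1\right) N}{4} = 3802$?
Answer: $27907122867260$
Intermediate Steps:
$N = -15208$ ($N = \left(-4\right) 3802 = -15208$)
$\left(12017 - 33675\right) \left(12610 + \left(-24125 + N\right) \left(10649 + 22111\right)\right) = \left(12017 - 33675\right) \left(12610 + \left(-24125 - 15208\right) \left(10649 + 22111\right)\right) = - 21658 \left(12610 - 1288549080\right) = \left(-21658\right) \left(-1288536470\right) = 27907122867260$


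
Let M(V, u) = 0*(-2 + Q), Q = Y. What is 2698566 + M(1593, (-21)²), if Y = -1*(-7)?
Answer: 2698566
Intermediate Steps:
Y = 7
Q = 7
M(V, u) = 0 (M(V, u) = 0*(-2 + 7) = 0*5 = 0)
2698566 + M(1593, (-21)²) = 2698566 + 0 = 2698566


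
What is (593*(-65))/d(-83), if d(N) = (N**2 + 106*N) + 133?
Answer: 38545/1776 ≈ 21.703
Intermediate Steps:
d(N) = 133 + N**2 + 106*N
(593*(-65))/d(-83) = (593*(-65))/(133 + (-83)**2 + 106*(-83)) = -38545/(133 + 6889 - 8798) = -38545/(-1776) = -38545*(-1/1776) = 38545/1776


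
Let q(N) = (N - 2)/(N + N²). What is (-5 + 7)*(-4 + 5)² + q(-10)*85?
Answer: -28/3 ≈ -9.3333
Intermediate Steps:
q(N) = (-2 + N)/(N + N²)
(-5 + 7)*(-4 + 5)² + q(-10)*85 = (-5 + 7)*(-4 + 5)² + ((-2 - 10)/((-10)*(1 - 10)))*85 = 2*1² - ⅒*(-12)/(-9)*85 = 2*1 - ⅒*(-⅑)*(-12)*85 = 2 - 2/15*85 = 2 - 34/3 = -28/3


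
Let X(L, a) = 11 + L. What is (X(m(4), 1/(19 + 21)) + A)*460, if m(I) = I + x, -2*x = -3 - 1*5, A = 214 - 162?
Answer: 32660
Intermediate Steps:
A = 52
x = 4 (x = -(-3 - 1*5)/2 = -(-3 - 5)/2 = -½*(-8) = 4)
m(I) = 4 + I (m(I) = I + 4 = 4 + I)
(X(m(4), 1/(19 + 21)) + A)*460 = ((11 + (4 + 4)) + 52)*460 = ((11 + 8) + 52)*460 = (19 + 52)*460 = 71*460 = 32660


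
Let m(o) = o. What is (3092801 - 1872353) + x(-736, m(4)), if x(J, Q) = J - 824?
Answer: 1218888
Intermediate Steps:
x(J, Q) = -824 + J
(3092801 - 1872353) + x(-736, m(4)) = (3092801 - 1872353) + (-824 - 736) = 1220448 - 1560 = 1218888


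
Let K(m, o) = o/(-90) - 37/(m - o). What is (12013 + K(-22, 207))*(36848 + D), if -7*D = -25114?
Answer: 778525430265/1603 ≈ 4.8567e+8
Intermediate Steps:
D = 25114/7 (D = -⅐*(-25114) = 25114/7 ≈ 3587.7)
K(m, o) = -37/(m - o) - o/90 (K(m, o) = o*(-1/90) - 37/(m - o) = -o/90 - 37/(m - o) = -37/(m - o) - o/90)
(12013 + K(-22, 207))*(36848 + D) = (12013 + (-3330 + 207² - 1*(-22)*207)/(90*(-22 - 1*207)))*(36848 + 25114/7) = (12013 + (-3330 + 42849 + 4554)/(90*(-22 - 207)))*(283050/7) = (12013 + (1/90)*44073/(-229))*(283050/7) = (12013 + (1/90)*(-1/229)*44073)*(283050/7) = (12013 - 4897/2290)*(283050/7) = (27504873/2290)*(283050/7) = 778525430265/1603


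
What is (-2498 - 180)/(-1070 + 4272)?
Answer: -1339/1601 ≈ -0.83635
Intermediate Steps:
(-2498 - 180)/(-1070 + 4272) = -2678/3202 = -2678*1/3202 = -1339/1601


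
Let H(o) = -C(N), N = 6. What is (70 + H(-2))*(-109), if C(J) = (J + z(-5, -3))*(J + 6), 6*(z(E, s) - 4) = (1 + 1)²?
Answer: 6322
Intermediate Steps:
z(E, s) = 14/3 (z(E, s) = 4 + (1 + 1)²/6 = 4 + (⅙)*2² = 4 + (⅙)*4 = 4 + ⅔ = 14/3)
C(J) = (6 + J)*(14/3 + J) (C(J) = (J + 14/3)*(J + 6) = (14/3 + J)*(6 + J) = (6 + J)*(14/3 + J))
H(o) = -128 (H(o) = -(28 + 6² + (32/3)*6) = -(28 + 36 + 64) = -1*128 = -128)
(70 + H(-2))*(-109) = (70 - 128)*(-109) = -58*(-109) = 6322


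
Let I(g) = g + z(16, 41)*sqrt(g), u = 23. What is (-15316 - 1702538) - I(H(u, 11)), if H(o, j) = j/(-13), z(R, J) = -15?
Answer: -22332091/13 + 15*I*sqrt(143)/13 ≈ -1.7179e+6 + 13.798*I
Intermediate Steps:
H(o, j) = -j/13 (H(o, j) = j*(-1/13) = -j/13)
I(g) = g - 15*sqrt(g)
(-15316 - 1702538) - I(H(u, 11)) = (-15316 - 1702538) - (-1/13*11 - 15*I*sqrt(143)/13) = -1717854 - (-11/13 - 15*I*sqrt(143)/13) = -1717854 + (11/13 + 15*I*sqrt(143)/13) = -22332091/13 + 15*I*sqrt(143)/13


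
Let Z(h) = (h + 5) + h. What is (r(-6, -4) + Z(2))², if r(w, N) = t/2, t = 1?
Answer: 361/4 ≈ 90.250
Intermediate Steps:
r(w, N) = ½ (r(w, N) = 1/2 = 1*(½) = ½)
Z(h) = 5 + 2*h (Z(h) = (5 + h) + h = 5 + 2*h)
(r(-6, -4) + Z(2))² = (½ + (5 + 2*2))² = (½ + (5 + 4))² = (½ + 9)² = (19/2)² = 361/4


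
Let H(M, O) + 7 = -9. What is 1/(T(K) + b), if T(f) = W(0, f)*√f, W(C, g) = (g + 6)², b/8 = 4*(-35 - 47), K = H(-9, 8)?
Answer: -41/110084 - 25*I/440336 ≈ -0.00037244 - 5.6775e-5*I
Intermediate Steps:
H(M, O) = -16 (H(M, O) = -7 - 9 = -16)
K = -16
b = -2624 (b = 8*(4*(-35 - 47)) = 8*(4*(-82)) = 8*(-328) = -2624)
W(C, g) = (6 + g)²
T(f) = √f*(6 + f)² (T(f) = (6 + f)²*√f = √f*(6 + f)²)
1/(T(K) + b) = 1/(√(-16)*(6 - 16)² - 2624) = 1/((4*I)*(-10)² - 2624) = 1/((4*I)*100 - 2624) = 1/(400*I - 2624) = 1/(-2624 + 400*I) = (-2624 - 400*I)/7045376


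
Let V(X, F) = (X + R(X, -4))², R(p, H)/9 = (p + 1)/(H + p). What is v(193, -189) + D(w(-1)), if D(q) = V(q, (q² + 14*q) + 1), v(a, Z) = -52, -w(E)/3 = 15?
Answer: 3147629/2401 ≈ 1311.0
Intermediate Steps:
R(p, H) = 9*(1 + p)/(H + p) (R(p, H) = 9*((p + 1)/(H + p)) = 9*((1 + p)/(H + p)) = 9*(1 + p)/(H + p))
w(E) = -45 (w(E) = -3*15 = -45)
V(X, F) = (X + 9*(1 + X)/(-4 + X))²
D(q) = (9 + q² + 5*q)²/(-4 + q)²
v(193, -189) + D(w(-1)) = -52 + (9 + (-45)² + 5*(-45))²/(-4 - 45)² = -52 + (9 + 2025 - 225)²/(-49)² = -52 + (1/2401)*1809² = -52 + (1/2401)*3272481 = -52 + 3272481/2401 = 3147629/2401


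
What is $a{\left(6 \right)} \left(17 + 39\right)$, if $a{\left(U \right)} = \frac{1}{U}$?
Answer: $\frac{28}{3} \approx 9.3333$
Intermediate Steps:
$a{\left(6 \right)} \left(17 + 39\right) = \frac{17 + 39}{6} = \frac{1}{6} \cdot 56 = \frac{28}{3}$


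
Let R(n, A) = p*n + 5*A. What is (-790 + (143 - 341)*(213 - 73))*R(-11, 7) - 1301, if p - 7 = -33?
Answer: -9153011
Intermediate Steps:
p = -26 (p = 7 - 33 = -26)
R(n, A) = -26*n + 5*A
(-790 + (143 - 341)*(213 - 73))*R(-11, 7) - 1301 = (-790 + (143 - 341)*(213 - 73))*(-26*(-11) + 5*7) - 1301 = (-790 - 198*140)*(286 + 35) - 1301 = (-790 - 27720)*321 - 1301 = -28510*321 - 1301 = -9151710 - 1301 = -9153011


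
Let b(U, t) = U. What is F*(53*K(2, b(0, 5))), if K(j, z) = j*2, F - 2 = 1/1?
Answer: 636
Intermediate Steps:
F = 3 (F = 2 + 1/1 = 2 + 1 = 3)
K(j, z) = 2*j
F*(53*K(2, b(0, 5))) = 3*(53*(2*2)) = 3*(53*4) = 3*212 = 636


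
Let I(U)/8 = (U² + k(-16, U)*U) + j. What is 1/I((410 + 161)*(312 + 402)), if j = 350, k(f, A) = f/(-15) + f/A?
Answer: 5/6648593313744 ≈ 7.5204e-13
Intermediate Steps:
k(f, A) = -f/15 + f/A (k(f, A) = f*(-1/15) + f/A = -f/15 + f/A)
I(U) = 2800 + 8*U² + 8*U*(16/15 - 16/U) (I(U) = 8*((U² + (-1/15*(-16) - 16/U)*U) + 350) = 8*((U² + (16/15 - 16/U)*U) + 350) = 8*((U² + U*(16/15 - 16/U)) + 350) = 8*(350 + U² + U*(16/15 - 16/U)) = 2800 + 8*U² + 8*U*(16/15 - 16/U))
1/I((410 + 161)*(312 + 402)) = 1/(2672 + 8*((410 + 161)*(312 + 402))² + 128*((410 + 161)*(312 + 402))/15) = 1/(2672 + 8*(571*714)² + 128*(571*714)/15) = 1/(2672 + 8*407694² + (128/15)*407694) = 1/(2672 + 8*166214397636 + 17394944/5) = 1/(2672 + 1329715181088 + 17394944/5) = 1/(6648593313744/5) = 5/6648593313744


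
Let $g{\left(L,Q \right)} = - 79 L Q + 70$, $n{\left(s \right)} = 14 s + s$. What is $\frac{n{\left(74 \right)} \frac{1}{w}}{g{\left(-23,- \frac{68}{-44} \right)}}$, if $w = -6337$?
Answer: $- \frac{4070}{66874361} \approx -6.086 \cdot 10^{-5}$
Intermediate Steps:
$n{\left(s \right)} = 15 s$
$g{\left(L,Q \right)} = 70 - 79 L Q$ ($g{\left(L,Q \right)} = - 79 L Q + 70 = 70 - 79 L Q$)
$\frac{n{\left(74 \right)} \frac{1}{w}}{g{\left(-23,- \frac{68}{-44} \right)}} = \frac{15 \cdot 74 \frac{1}{-6337}}{70 - - 1817 \left(- \frac{68}{-44}\right)} = \frac{1110 \left(- \frac{1}{6337}\right)}{70 - - 1817 \left(\left(-68\right) \left(- \frac{1}{44}\right)\right)} = - \frac{1110}{6337 \left(70 - \left(-1817\right) \frac{17}{11}\right)} = - \frac{1110}{6337 \left(70 + \frac{30889}{11}\right)} = - \frac{1110}{6337 \cdot \frac{31659}{11}} = \left(- \frac{1110}{6337}\right) \frac{11}{31659} = - \frac{4070}{66874361}$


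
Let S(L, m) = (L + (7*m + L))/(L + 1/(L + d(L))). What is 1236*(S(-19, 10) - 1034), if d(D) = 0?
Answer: -231698088/181 ≈ -1.2801e+6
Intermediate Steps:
S(L, m) = (2*L + 7*m)/(L + 1/L) (S(L, m) = (L + (7*m + L))/(L + 1/(L + 0)) = (L + (L + 7*m))/(L + 1/L) = (2*L + 7*m)/(L + 1/L))
1236*(S(-19, 10) - 1034) = 1236*(-19*(2*(-19) + 7*10)/(1 + (-19)²) - 1034) = 1236*(-19*(-38 + 70)/(1 + 361) - 1034) = 1236*(-19*32/362 - 1034) = 1236*(-19*1/362*32 - 1034) = 1236*(-304/181 - 1034) = 1236*(-187458/181) = -231698088/181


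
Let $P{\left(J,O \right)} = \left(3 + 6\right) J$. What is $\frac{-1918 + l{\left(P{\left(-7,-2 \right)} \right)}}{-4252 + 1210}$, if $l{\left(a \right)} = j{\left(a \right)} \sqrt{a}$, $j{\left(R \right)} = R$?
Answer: $\frac{959}{1521} + \frac{21 i \sqrt{7}}{338} \approx 0.63051 + 0.16438 i$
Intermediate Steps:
$P{\left(J,O \right)} = 9 J$
$l{\left(a \right)} = a^{\frac{3}{2}}$ ($l{\left(a \right)} = a \sqrt{a} = a^{\frac{3}{2}}$)
$\frac{-1918 + l{\left(P{\left(-7,-2 \right)} \right)}}{-4252 + 1210} = \frac{-1918 + \left(9 \left(-7\right)\right)^{\frac{3}{2}}}{-4252 + 1210} = \frac{-1918 + \left(-63\right)^{\frac{3}{2}}}{-3042} = \left(-1918 - 189 i \sqrt{7}\right) \left(- \frac{1}{3042}\right) = \frac{959}{1521} + \frac{21 i \sqrt{7}}{338}$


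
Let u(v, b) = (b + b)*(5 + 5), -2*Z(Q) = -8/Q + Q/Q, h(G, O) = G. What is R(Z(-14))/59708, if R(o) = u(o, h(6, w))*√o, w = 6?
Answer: 15*I*√154/104489 ≈ 0.0017815*I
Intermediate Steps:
Z(Q) = -½ + 4/Q (Z(Q) = -(-8/Q + Q/Q)/2 = -(-8/Q + 1)/2 = -(1 - 8/Q)/2 = -½ + 4/Q)
u(v, b) = 20*b (u(v, b) = (2*b)*10 = 20*b)
R(o) = 120*√o (R(o) = (20*6)*√o = 120*√o)
R(Z(-14))/59708 = (120*√((½)*(8 - 1*(-14))/(-14)))/59708 = (120*√((½)*(-1/14)*(8 + 14)))*(1/59708) = (120*√((½)*(-1/14)*22))*(1/59708) = (120*√(-11/14))*(1/59708) = (120*(I*√154/14))*(1/59708) = (60*I*√154/7)*(1/59708) = 15*I*√154/104489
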